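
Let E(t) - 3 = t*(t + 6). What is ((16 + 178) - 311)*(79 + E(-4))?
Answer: -8658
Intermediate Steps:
E(t) = 3 + t*(6 + t) (E(t) = 3 + t*(t + 6) = 3 + t*(6 + t))
((16 + 178) - 311)*(79 + E(-4)) = ((16 + 178) - 311)*(79 + (3 + (-4)² + 6*(-4))) = (194 - 311)*(79 + (3 + 16 - 24)) = -117*(79 - 5) = -117*74 = -8658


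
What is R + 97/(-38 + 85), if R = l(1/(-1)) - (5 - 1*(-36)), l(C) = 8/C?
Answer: -2206/47 ≈ -46.936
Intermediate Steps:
R = -49 (R = 8/(1/(-1)) - (5 - 1*(-36)) = 8/(-1) - (5 + 36) = 8*(-1) - 1*41 = -8 - 41 = -49)
R + 97/(-38 + 85) = -49 + 97/(-38 + 85) = -49 + 97/47 = -2206/47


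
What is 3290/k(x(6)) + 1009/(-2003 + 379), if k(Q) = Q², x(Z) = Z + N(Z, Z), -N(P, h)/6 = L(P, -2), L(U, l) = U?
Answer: 221743/73080 ≈ 3.0342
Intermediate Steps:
N(P, h) = -6*P
x(Z) = -5*Z (x(Z) = Z - 6*Z = -5*Z)
3290/k(x(6)) + 1009/(-2003 + 379) = 3290/((-5*6)²) + 1009/(-2003 + 379) = 3290/((-30)²) + 1009/(-1624) = 3290/900 + 1009*(-1/1624) = 3290*(1/900) - 1009/1624 = 329/90 - 1009/1624 = 221743/73080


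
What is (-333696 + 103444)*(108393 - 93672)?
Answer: -3389539692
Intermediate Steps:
(-333696 + 103444)*(108393 - 93672) = -230252*14721 = -3389539692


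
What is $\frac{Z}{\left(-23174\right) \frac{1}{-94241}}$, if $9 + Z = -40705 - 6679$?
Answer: $- \frac{4466363713}{23174} \approx -1.9273 \cdot 10^{5}$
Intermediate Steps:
$Z = -47393$ ($Z = -9 - 47384 = -47393$)
$\frac{Z}{\left(-23174\right) \frac{1}{-94241}} = - \frac{47393}{\left(-23174\right) \frac{1}{-94241}} = - \frac{47393}{\left(-23174\right) \left(- \frac{1}{94241}\right)} = - \frac{47393}{\frac{23174}{94241}} = \left(-47393\right) \frac{94241}{23174} = - \frac{4466363713}{23174}$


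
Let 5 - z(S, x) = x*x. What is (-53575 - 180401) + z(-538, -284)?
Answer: -314627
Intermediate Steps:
z(S, x) = 5 - x**2 (z(S, x) = 5 - x*x = 5 - x**2)
(-53575 - 180401) + z(-538, -284) = (-53575 - 180401) + (5 - 1*(-284)**2) = -233976 + (5 - 1*80656) = -233976 + (5 - 80656) = -233976 - 80651 = -314627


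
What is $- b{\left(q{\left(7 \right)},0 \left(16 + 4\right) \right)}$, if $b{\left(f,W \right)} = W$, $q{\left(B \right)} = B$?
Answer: $0$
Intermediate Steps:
$- b{\left(q{\left(7 \right)},0 \left(16 + 4\right) \right)} = - 0 \left(16 + 4\right) = - 0 \cdot 20 = \left(-1\right) 0 = 0$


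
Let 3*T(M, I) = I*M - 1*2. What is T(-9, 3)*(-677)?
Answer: 19633/3 ≈ 6544.3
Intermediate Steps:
T(M, I) = -⅔ + I*M/3 (T(M, I) = (I*M - 1*2)/3 = (I*M - 2)/3 = (-2 + I*M)/3 = -⅔ + I*M/3)
T(-9, 3)*(-677) = (-⅔ + (⅓)*3*(-9))*(-677) = (-⅔ - 9)*(-677) = -29/3*(-677) = 19633/3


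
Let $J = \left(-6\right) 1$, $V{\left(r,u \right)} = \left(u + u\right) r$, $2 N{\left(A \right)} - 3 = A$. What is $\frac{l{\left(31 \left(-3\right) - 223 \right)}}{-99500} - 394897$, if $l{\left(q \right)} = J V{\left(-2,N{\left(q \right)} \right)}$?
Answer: $- \frac{9823061936}{24875} \approx -3.949 \cdot 10^{5}$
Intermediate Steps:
$N{\left(A \right)} = \frac{3}{2} + \frac{A}{2}$
$V{\left(r,u \right)} = 2 r u$ ($V{\left(r,u \right)} = 2 u r = 2 r u$)
$J = -6$
$l{\left(q \right)} = 36 + 12 q$ ($l{\left(q \right)} = - 6 \cdot 2 \left(-2\right) \left(\frac{3}{2} + \frac{q}{2}\right) = - 6 \left(-6 - 2 q\right) = 36 + 12 q$)
$\frac{l{\left(31 \left(-3\right) - 223 \right)}}{-99500} - 394897 = \frac{36 + 12 \left(31 \left(-3\right) - 223\right)}{-99500} - 394897 = \left(36 + 12 \left(-93 - 223\right)\right) \left(- \frac{1}{99500}\right) - 394897 = \left(36 + 12 \left(-316\right)\right) \left(- \frac{1}{99500}\right) - 394897 = \left(36 - 3792\right) \left(- \frac{1}{99500}\right) - 394897 = \left(-3756\right) \left(- \frac{1}{99500}\right) - 394897 = \frac{939}{24875} - 394897 = - \frac{9823061936}{24875}$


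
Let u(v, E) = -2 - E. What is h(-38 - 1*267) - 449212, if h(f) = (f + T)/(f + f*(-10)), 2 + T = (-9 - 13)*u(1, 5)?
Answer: -137009677/305 ≈ -4.4921e+5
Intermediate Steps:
T = 152 (T = -2 + (-9 - 13)*(-2 - 1*5) = -2 - 22*(-2 - 5) = -2 - 22*(-7) = -2 + 154 = 152)
h(f) = -(152 + f)/(9*f) (h(f) = (f + 152)/(f + f*(-10)) = (152 + f)/(f - 10*f) = (152 + f)/((-9*f)) = (152 + f)*(-1/(9*f)) = -(152 + f)/(9*f))
h(-38 - 1*267) - 449212 = (-152 - (-38 - 1*267))/(9*(-38 - 1*267)) - 449212 = (-152 - (-38 - 267))/(9*(-38 - 267)) - 449212 = (⅑)*(-152 - 1*(-305))/(-305) - 449212 = (⅑)*(-1/305)*(-152 + 305) - 449212 = (⅑)*(-1/305)*153 - 449212 = -17/305 - 449212 = -137009677/305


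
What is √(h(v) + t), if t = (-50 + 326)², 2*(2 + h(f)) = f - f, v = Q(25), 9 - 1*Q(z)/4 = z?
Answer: √76174 ≈ 276.00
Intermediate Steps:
Q(z) = 36 - 4*z
v = -64 (v = 36 - 4*25 = 36 - 100 = -64)
h(f) = -2 (h(f) = -2 + (f - f)/2 = -2 + (½)*0 = -2 + 0 = -2)
t = 76176 (t = 276² = 76176)
√(h(v) + t) = √(-2 + 76176) = √76174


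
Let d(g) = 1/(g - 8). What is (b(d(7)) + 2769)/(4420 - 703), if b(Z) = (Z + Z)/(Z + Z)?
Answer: 2770/3717 ≈ 0.74522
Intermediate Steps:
d(g) = 1/(-8 + g)
b(Z) = 1 (b(Z) = (2*Z)/((2*Z)) = (2*Z)*(1/(2*Z)) = 1)
(b(d(7)) + 2769)/(4420 - 703) = (1 + 2769)/(4420 - 703) = 2770/3717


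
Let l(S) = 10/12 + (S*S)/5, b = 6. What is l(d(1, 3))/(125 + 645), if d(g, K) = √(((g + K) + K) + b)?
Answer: 103/23100 ≈ 0.0044589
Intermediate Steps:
d(g, K) = √(6 + g + 2*K) (d(g, K) = √(((g + K) + K) + 6) = √(((K + g) + K) + 6) = √((g + 2*K) + 6) = √(6 + g + 2*K))
l(S) = ⅚ + S²/5 (l(S) = 10*(1/12) + S²*(⅕) = ⅚ + S²/5)
l(d(1, 3))/(125 + 645) = (⅚ + (√(6 + 1 + 2*3))²/5)/(125 + 645) = (⅚ + (√(6 + 1 + 6))²/5)/770 = (⅚ + (√13)²/5)/770 = (⅚ + (⅕)*13)/770 = (⅚ + 13/5)/770 = (1/770)*(103/30) = 103/23100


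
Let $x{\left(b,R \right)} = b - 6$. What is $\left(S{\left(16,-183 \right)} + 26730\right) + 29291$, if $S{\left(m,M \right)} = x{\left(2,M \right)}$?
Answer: $56017$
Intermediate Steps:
$x{\left(b,R \right)} = -6 + b$
$S{\left(m,M \right)} = -4$ ($S{\left(m,M \right)} = -6 + 2 = -4$)
$\left(S{\left(16,-183 \right)} + 26730\right) + 29291 = \left(-4 + 26730\right) + 29291 = 26726 + 29291 = 56017$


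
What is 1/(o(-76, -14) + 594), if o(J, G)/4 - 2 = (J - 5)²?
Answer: 1/26846 ≈ 3.7249e-5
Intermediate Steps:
o(J, G) = 8 + 4*(-5 + J)² (o(J, G) = 8 + 4*(J - 5)² = 8 + 4*(-5 + J)²)
1/(o(-76, -14) + 594) = 1/((8 + 4*(-5 - 76)²) + 594) = 1/((8 + 4*(-81)²) + 594) = 1/((8 + 4*6561) + 594) = 1/((8 + 26244) + 594) = 1/(26252 + 594) = 1/26846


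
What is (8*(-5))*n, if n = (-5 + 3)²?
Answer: -160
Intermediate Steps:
n = 4 (n = (-2)² = 4)
(8*(-5))*n = (8*(-5))*4 = -40*4 = -160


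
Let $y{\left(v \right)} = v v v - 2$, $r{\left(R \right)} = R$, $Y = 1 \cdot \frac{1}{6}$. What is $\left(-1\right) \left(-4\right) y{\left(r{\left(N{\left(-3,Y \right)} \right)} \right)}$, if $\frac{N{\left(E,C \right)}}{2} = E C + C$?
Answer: $- \frac{248}{27} \approx -9.1852$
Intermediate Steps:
$Y = \frac{1}{6}$ ($Y = 1 \cdot \frac{1}{6} = \frac{1}{6} \approx 0.16667$)
$N{\left(E,C \right)} = 2 C + 2 C E$ ($N{\left(E,C \right)} = 2 \left(E C + C\right) = 2 \left(C E + C\right) = 2 \left(C + C E\right) = 2 C + 2 C E$)
$y{\left(v \right)} = -2 + v^{3}$ ($y{\left(v \right)} = v^{2} v - 2 = v^{3} - 2 = -2 + v^{3}$)
$\left(-1\right) \left(-4\right) y{\left(r{\left(N{\left(-3,Y \right)} \right)} \right)} = \left(-1\right) \left(-4\right) \left(-2 + \left(2 \cdot \frac{1}{6} \left(1 - 3\right)\right)^{3}\right) = 4 \left(-2 + \left(2 \cdot \frac{1}{6} \left(-2\right)\right)^{3}\right) = 4 \left(-2 + \left(- \frac{2}{3}\right)^{3}\right) = 4 \left(-2 - \frac{8}{27}\right) = 4 \left(- \frac{62}{27}\right) = - \frac{248}{27}$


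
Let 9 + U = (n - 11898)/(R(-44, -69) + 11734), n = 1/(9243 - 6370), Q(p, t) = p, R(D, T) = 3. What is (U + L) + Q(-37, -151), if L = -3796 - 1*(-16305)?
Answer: 420223174710/33720401 ≈ 12462.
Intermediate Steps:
n = 1/2873 ≈ 0.00034807
L = 12509 (L = -3796 + 16305 = 12509)
U = -337666562/33720401 (U = -9 + (1/2873 - 11898)/(3 + 11734) = -9 - 34182953/2873/11737 = -9 - 34182953/2873*1/11737 = -9 - 34182953/33720401 = -337666562/33720401 ≈ -10.014)
(U + L) + Q(-37, -151) = (-337666562/33720401 + 12509) - 37 = 421470829547/33720401 - 37 = 420223174710/33720401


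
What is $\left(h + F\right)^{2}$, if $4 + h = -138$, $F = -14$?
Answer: $24336$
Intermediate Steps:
$h = -142$ ($h = -4 - 138 = -142$)
$\left(h + F\right)^{2} = \left(-142 - 14\right)^{2} = \left(-156\right)^{2} = 24336$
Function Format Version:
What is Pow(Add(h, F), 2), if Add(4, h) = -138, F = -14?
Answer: 24336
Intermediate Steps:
h = -142 (h = Add(-4, -138) = -142)
Pow(Add(h, F), 2) = Pow(Add(-142, -14), 2) = Pow(-156, 2) = 24336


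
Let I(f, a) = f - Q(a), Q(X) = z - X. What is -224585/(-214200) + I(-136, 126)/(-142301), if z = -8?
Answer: 6391819697/6096174840 ≈ 1.0485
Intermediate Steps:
Q(X) = -8 - X
I(f, a) = 8 + a + f (I(f, a) = f - (-8 - a) = f + (8 + a) = 8 + a + f)
-224585/(-214200) + I(-136, 126)/(-142301) = -224585/(-214200) + (8 + 126 - 136)/(-142301) = -224585*(-1/214200) - 2*(-1/142301) = 44917/42840 + 2/142301 = 6391819697/6096174840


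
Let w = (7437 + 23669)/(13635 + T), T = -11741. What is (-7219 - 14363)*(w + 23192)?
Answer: -474337332414/947 ≈ -5.0088e+8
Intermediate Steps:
w = 15553/947 (w = (7437 + 23669)/(13635 - 11741) = 31106/1894 = 31106*(1/1894) = 15553/947 ≈ 16.423)
(-7219 - 14363)*(w + 23192) = (-7219 - 14363)*(15553/947 + 23192) = -21582*21978377/947 = -474337332414/947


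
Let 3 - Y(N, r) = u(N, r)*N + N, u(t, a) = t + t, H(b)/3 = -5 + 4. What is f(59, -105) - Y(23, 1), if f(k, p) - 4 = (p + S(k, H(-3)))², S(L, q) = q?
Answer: 12746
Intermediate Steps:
H(b) = -3 (H(b) = 3*(-5 + 4) = 3*(-1) = -3)
u(t, a) = 2*t
f(k, p) = 4 + (-3 + p)² (f(k, p) = 4 + (p - 3)² = 4 + (-3 + p)²)
Y(N, r) = 3 - N - 2*N² (Y(N, r) = 3 - ((2*N)*N + N) = 3 - (2*N² + N) = 3 - (N + 2*N²) = 3 + (-N - 2*N²) = 3 - N - 2*N²)
f(59, -105) - Y(23, 1) = (4 + (-3 - 105)²) - (3 - 1*23 - 2*23²) = (4 + (-108)²) - (3 - 23 - 2*529) = (4 + 11664) - (3 - 23 - 1058) = 11668 - 1*(-1078) = 11668 + 1078 = 12746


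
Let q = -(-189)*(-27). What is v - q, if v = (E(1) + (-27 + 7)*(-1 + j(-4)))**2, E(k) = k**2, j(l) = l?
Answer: 15304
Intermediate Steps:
v = 10201 (v = (1**2 + (-27 + 7)*(-1 - 4))**2 = (1 - 20*(-5))**2 = (1 + 100)**2 = 101**2 = 10201)
q = -5103 (q = -1*5103 = -5103)
v - q = 10201 - 1*(-5103) = 10201 + 5103 = 15304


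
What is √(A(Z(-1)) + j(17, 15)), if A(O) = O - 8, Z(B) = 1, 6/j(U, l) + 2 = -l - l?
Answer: I*√115/4 ≈ 2.681*I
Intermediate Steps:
j(U, l) = 6/(-2 - 2*l) (j(U, l) = 6/(-2 + (-l - l)) = 6/(-2 - 2*l))
A(O) = -8 + O
√(A(Z(-1)) + j(17, 15)) = √((-8 + 1) - 3/(1 + 15)) = √(-7 - 3/16) = √(-115/16) = I*√115/4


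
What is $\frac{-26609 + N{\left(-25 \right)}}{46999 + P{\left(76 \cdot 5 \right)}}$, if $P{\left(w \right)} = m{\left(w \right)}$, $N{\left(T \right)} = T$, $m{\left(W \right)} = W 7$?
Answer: $- \frac{8878}{16553} \approx -0.53634$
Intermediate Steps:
$m{\left(W \right)} = 7 W$
$P{\left(w \right)} = 7 w$
$\frac{-26609 + N{\left(-25 \right)}}{46999 + P{\left(76 \cdot 5 \right)}} = \frac{-26609 - 25}{46999 + 7 \cdot 76 \cdot 5} = - \frac{26634}{46999 + 7 \cdot 380} = - \frac{26634}{46999 + 2660} = - \frac{26634}{49659} = \left(-26634\right) \frac{1}{49659} = - \frac{8878}{16553}$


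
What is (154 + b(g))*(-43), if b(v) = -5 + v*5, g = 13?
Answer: -9202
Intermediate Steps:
b(v) = -5 + 5*v
(154 + b(g))*(-43) = (154 + (-5 + 5*13))*(-43) = (154 + (-5 + 65))*(-43) = (154 + 60)*(-43) = 214*(-43) = -9202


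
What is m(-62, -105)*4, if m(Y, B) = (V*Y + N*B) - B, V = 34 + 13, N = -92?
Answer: 27404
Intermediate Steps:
V = 47
m(Y, B) = -93*B + 47*Y (m(Y, B) = (47*Y - 92*B) - B = (-92*B + 47*Y) - B = -93*B + 47*Y)
m(-62, -105)*4 = (-93*(-105) + 47*(-62))*4 = (9765 - 2914)*4 = 6851*4 = 27404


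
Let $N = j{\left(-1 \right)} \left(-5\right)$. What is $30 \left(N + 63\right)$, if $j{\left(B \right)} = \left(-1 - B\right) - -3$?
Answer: $1440$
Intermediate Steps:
$j{\left(B \right)} = 2 - B$ ($j{\left(B \right)} = \left(-1 - B\right) + 3 = 2 - B$)
$N = -15$ ($N = \left(2 - -1\right) \left(-5\right) = \left(2 + 1\right) \left(-5\right) = 3 \left(-5\right) = -15$)
$30 \left(N + 63\right) = 30 \left(-15 + 63\right) = 30 \cdot 48 = 1440$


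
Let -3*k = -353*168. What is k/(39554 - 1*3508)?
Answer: 9884/18023 ≈ 0.54841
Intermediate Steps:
k = 19768 (k = -(-353)*168/3 = -1/3*(-59304) = 19768)
k/(39554 - 1*3508) = 19768/(39554 - 1*3508) = 19768/(39554 - 3508) = 19768/36046 = 19768*(1/36046) = 9884/18023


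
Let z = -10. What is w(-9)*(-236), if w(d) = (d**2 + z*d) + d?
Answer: -38232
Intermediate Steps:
w(d) = d**2 - 9*d (w(d) = (d**2 - 10*d) + d = d**2 - 9*d)
w(-9)*(-236) = -9*(-9 - 9)*(-236) = -9*(-18)*(-236) = 162*(-236) = -38232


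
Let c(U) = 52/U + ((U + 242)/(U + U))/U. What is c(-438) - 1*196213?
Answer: -18821154823/95922 ≈ -1.9621e+5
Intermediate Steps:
c(U) = 52/U + (242 + U)/(2*U²) (c(U) = 52/U + ((242 + U)/((2*U)))/U = 52/U + ((242 + U)*(1/(2*U)))/U = 52/U + ((242 + U)/(2*U))/U = 52/U + (242 + U)/(2*U²))
c(-438) - 1*196213 = (½)*(242 + 105*(-438))/(-438)² - 1*196213 = (½)*(1/191844)*(242 - 45990) - 196213 = (½)*(1/191844)*(-45748) - 196213 = -11437/95922 - 196213 = -18821154823/95922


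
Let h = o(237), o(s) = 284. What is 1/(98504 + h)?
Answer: 1/98788 ≈ 1.0123e-5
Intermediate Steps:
h = 284
1/(98504 + h) = 1/(98504 + 284) = 1/98788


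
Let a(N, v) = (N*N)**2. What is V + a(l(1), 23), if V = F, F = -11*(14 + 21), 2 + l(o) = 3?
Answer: -384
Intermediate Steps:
l(o) = 1 (l(o) = -2 + 3 = 1)
a(N, v) = N**4 (a(N, v) = (N**2)**2 = N**4)
F = -385 (F = -11*35 = -385)
V = -385
V + a(l(1), 23) = -385 + 1**4 = -385 + 1 = -384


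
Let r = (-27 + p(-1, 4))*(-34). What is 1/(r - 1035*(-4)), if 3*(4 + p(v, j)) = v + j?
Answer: 1/5160 ≈ 0.00019380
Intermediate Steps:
p(v, j) = -4 + j/3 + v/3 (p(v, j) = -4 + (v + j)/3 = -4 + (j + v)/3 = -4 + (j/3 + v/3) = -4 + j/3 + v/3)
r = 1020 (r = (-27 + (-4 + (1/3)*4 + (1/3)*(-1)))*(-34) = (-27 + (-4 + 4/3 - 1/3))*(-34) = (-27 - 3)*(-34) = -30*(-34) = 1020)
1/(r - 1035*(-4)) = 1/(1020 - 1035*(-4)) = 1/(1020 + 4140) = 1/5160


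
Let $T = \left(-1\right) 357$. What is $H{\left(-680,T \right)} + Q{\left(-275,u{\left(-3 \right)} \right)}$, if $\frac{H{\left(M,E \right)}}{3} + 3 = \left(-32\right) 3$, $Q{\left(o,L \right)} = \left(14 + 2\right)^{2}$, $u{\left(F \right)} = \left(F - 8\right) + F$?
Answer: $-41$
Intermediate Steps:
$u{\left(F \right)} = -8 + 2 F$ ($u{\left(F \right)} = \left(-8 + F\right) + F = -8 + 2 F$)
$Q{\left(o,L \right)} = 256$ ($Q{\left(o,L \right)} = 16^{2} = 256$)
$T = -357$
$H{\left(M,E \right)} = -297$ ($H{\left(M,E \right)} = -9 + 3 \left(\left(-32\right) 3\right) = -9 + 3 \left(-96\right) = -9 - 288 = -297$)
$H{\left(-680,T \right)} + Q{\left(-275,u{\left(-3 \right)} \right)} = -297 + 256 = -41$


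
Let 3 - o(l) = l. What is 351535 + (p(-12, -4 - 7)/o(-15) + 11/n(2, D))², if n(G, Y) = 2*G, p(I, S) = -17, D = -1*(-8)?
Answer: 455593585/1296 ≈ 3.5154e+5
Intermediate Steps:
o(l) = 3 - l
D = 8
351535 + (p(-12, -4 - 7)/o(-15) + 11/n(2, D))² = 351535 + (-17/(3 - 1*(-15)) + 11/((2*2)))² = 351535 + (-17/(3 + 15) + 11/4)² = 351535 + (-17/18 + 11*(¼))² = 351535 + (-17*1/18 + 11/4)² = 351535 + (-17/18 + 11/4)² = 351535 + (65/36)² = 351535 + 4225/1296 = 455593585/1296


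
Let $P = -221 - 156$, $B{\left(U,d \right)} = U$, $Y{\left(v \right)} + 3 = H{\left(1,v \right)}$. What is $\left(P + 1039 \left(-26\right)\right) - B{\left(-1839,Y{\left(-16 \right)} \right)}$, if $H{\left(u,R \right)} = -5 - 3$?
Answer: $-25552$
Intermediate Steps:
$H{\left(u,R \right)} = -8$ ($H{\left(u,R \right)} = -5 - 3 = -8$)
$Y{\left(v \right)} = -11$ ($Y{\left(v \right)} = -3 - 8 = -11$)
$P = -377$
$\left(P + 1039 \left(-26\right)\right) - B{\left(-1839,Y{\left(-16 \right)} \right)} = \left(-377 + 1039 \left(-26\right)\right) - -1839 = \left(-377 - 27014\right) + 1839 = -27391 + 1839 = -25552$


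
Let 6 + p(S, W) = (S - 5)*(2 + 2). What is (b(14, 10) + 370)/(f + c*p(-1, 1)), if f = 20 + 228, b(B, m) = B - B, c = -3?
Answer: 185/169 ≈ 1.0947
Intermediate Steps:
b(B, m) = 0
f = 248
p(S, W) = -26 + 4*S (p(S, W) = -6 + (S - 5)*(2 + 2) = -6 + (-5 + S)*4 = -6 + (-20 + 4*S) = -26 + 4*S)
(b(14, 10) + 370)/(f + c*p(-1, 1)) = (0 + 370)/(248 - 3*(-26 + 4*(-1))) = 370/(248 - 3*(-26 - 4)) = 370/(248 - 3*(-30)) = 370/(248 + 90) = 370/338 = 370*(1/338) = 185/169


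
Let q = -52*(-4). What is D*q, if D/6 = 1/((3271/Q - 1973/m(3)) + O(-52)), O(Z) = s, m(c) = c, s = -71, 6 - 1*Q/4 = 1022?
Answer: -15215616/8893717 ≈ -1.7108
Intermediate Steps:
Q = -4064 (Q = 24 - 4*1022 = 24 - 4088 = -4064)
O(Z) = -71
D = -73152/8893717 (D = 6/((3271/(-4064) - 1973/3) - 71) = 6/((3271*(-1/4064) - 1973*⅓) - 71) = 6/((-3271/4064 - 1973/3) - 71) = 6/(-8028085/12192 - 71) = 6/(-8893717/12192) = 6*(-12192/8893717) = -73152/8893717 ≈ -0.0082251)
q = 208
D*q = -73152/8893717*208 = -15215616/8893717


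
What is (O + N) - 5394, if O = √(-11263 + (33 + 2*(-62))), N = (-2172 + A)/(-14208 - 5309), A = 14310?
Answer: -105286836/19517 + I*√11354 ≈ -5394.6 + 106.56*I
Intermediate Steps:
N = -12138/19517 (N = (-2172 + 14310)/(-14208 - 5309) = 12138/(-19517) = 12138*(-1/19517) = -12138/19517 ≈ -0.62192)
O = I*√11354 (O = √(-11263 + (33 - 124)) = √(-11263 - 91) = √(-11354) = I*√11354 ≈ 106.56*I)
(O + N) - 5394 = (I*√11354 - 12138/19517) - 5394 = (-12138/19517 + I*√11354) - 5394 = -105286836/19517 + I*√11354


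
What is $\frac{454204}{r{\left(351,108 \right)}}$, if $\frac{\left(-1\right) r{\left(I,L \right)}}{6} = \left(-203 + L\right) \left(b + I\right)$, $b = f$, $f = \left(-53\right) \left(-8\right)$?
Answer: $\frac{227102}{220875} \approx 1.0282$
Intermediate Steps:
$f = 424$
$b = 424$
$r{\left(I,L \right)} = - 6 \left(-203 + L\right) \left(424 + I\right)$
$\frac{454204}{r{\left(351,108 \right)}} = \frac{454204}{516432 - 274752 + 1218 \cdot 351 - 2106 \cdot 108} = \frac{454204}{516432 - 274752 + 427518 - 227448} = \frac{454204}{441750} = 454204 \cdot \frac{1}{441750} = \frac{227102}{220875}$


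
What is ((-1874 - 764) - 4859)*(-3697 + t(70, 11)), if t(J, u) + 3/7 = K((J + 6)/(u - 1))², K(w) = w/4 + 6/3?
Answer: 2760559263/100 ≈ 2.7606e+7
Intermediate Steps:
K(w) = 2 + w/4 (K(w) = w*(¼) + 6*(⅓) = w/4 + 2 = 2 + w/4)
t(J, u) = -3/7 + (2 + (6 + J)/(4*(-1 + u)))² (t(J, u) = -3/7 + (2 + ((J + 6)/(u - 1))/4)² = -3/7 + (2 + ((6 + J)/(-1 + u))/4)² = -3/7 + (2 + (6 + J)/(4*(-1 + u)))²)
((-1874 - 764) - 4859)*(-3697 + t(70, 11)) = ((-1874 - 764) - 4859)*(-3697 + (-3/7 + (-2 + 70 + 8*11)²/(16*(-1 + 11)²))) = (-2638 - 4859)*(-3697 + (-3/7 + (1/16)*(-2 + 70 + 88)²/10²)) = -7497*(-3697 + (-3/7 + (1/16)*(1/100)*156²)) = -7497*(-3697 + (-3/7 + (1/16)*(1/100)*24336)) = -7497*(-3697 + (-3/7 + 1521/100)) = -7497*(-3697 + 10347/700) = -7497*(-2577553/700) = 2760559263/100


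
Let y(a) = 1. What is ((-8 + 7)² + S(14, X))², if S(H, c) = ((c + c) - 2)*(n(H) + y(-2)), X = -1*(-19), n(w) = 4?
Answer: 32761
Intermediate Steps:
X = 19
S(H, c) = -10 + 10*c (S(H, c) = ((c + c) - 2)*(4 + 1) = (2*c - 2)*5 = (-2 + 2*c)*5 = -10 + 10*c)
((-8 + 7)² + S(14, X))² = ((-8 + 7)² + (-10 + 10*19))² = ((-1)² + (-10 + 190))² = (1 + 180)² = 181² = 32761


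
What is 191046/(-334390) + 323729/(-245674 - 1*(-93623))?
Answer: -4038249284/1495421585 ≈ -2.7004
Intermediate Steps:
191046/(-334390) + 323729/(-245674 - 1*(-93623)) = 191046*(-1/334390) + 323729/(-245674 + 93623) = -5619/9835 + 323729/(-152051) = -5619/9835 + 323729*(-1/152051) = -5619/9835 - 323729/152051 = -4038249284/1495421585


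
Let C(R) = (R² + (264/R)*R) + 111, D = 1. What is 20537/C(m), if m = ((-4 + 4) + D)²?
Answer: 20537/376 ≈ 54.620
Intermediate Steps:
m = 1 (m = ((-4 + 4) + 1)² = (0 + 1)² = 1² = 1)
C(R) = 375 + R² (C(R) = (R² + 264) + 111 = (264 + R²) + 111 = 375 + R²)
20537/C(m) = 20537/(375 + 1²) = 20537/(375 + 1) = 20537/376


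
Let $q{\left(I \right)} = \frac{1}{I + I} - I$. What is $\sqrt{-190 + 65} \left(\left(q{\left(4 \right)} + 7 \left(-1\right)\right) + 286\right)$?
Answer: $\frac{11005 i \sqrt{5}}{8} \approx 3076.0 i$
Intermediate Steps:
$q{\left(I \right)} = \frac{1}{2 I} - I$
$\sqrt{-190 + 65} \left(\left(q{\left(4 \right)} + 7 \left(-1\right)\right) + 286\right) = \sqrt{-190 + 65} \left(\left(\left(\frac{1}{2 \cdot 4} - 4\right) + 7 \left(-1\right)\right) + 286\right) = \sqrt{-125} \left(\left(\left(\frac{1}{2} \cdot \frac{1}{4} - 4\right) - 7\right) + 286\right) = 5 i \sqrt{5} \left(\left(\left(\frac{1}{8} - 4\right) - 7\right) + 286\right) = 5 i \sqrt{5} \left(\left(- \frac{31}{8} - 7\right) + 286\right) = 5 i \sqrt{5} \left(- \frac{87}{8} + 286\right) = 5 i \sqrt{5} \cdot \frac{2201}{8} = \frac{11005 i \sqrt{5}}{8}$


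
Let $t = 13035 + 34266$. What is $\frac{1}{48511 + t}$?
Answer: $\frac{1}{95812} \approx 1.0437 \cdot 10^{-5}$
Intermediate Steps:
$t = 47301$
$\frac{1}{48511 + t} = \frac{1}{48511 + 47301} = \frac{1}{95812}$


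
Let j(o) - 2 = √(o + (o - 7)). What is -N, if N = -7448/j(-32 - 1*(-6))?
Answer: 2128/9 - 1064*I*√59/9 ≈ 236.44 - 908.08*I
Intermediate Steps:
j(o) = 2 + √(-7 + 2*o) (j(o) = 2 + √(o + (o - 7)) = 2 + √(o + (-7 + o)) = 2 + √(-7 + 2*o))
N = -7448/(2 + I*√59) (N = -7448/(2 + √(-7 + 2*(-32 - 1*(-6)))) = -7448/(2 + √(-7 + 2*(-32 + 6))) = -7448/(2 + √(-7 + 2*(-26))) = -7448/(2 + √(-7 - 52)) = -7448/(2 + √(-59)) = -7448/(2 + I*√59) ≈ -236.44 + 908.08*I)
-N = -(-2128/9 + 1064*I*√59/9) = 2128/9 - 1064*I*√59/9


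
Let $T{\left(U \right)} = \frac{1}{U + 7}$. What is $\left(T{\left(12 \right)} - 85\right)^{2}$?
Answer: $\frac{2604996}{361} \approx 7216.1$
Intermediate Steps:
$T{\left(U \right)} = \frac{1}{7 + U}$
$\left(T{\left(12 \right)} - 85\right)^{2} = \left(\frac{1}{7 + 12} - 85\right)^{2} = \left(\frac{1}{19} - 85\right)^{2} = \left(- \frac{1614}{19}\right)^{2} = \frac{2604996}{361}$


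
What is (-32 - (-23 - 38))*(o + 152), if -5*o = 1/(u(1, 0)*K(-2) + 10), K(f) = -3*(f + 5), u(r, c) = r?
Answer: 22011/5 ≈ 4402.2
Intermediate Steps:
K(f) = -15 - 3*f (K(f) = -3*(5 + f) = -15 - 3*f)
o = -⅕ (o = -1/(5*(1*(-15 - 3*(-2)) + 10)) = -1/(5*(1*(-15 + 6) + 10)) = -1/(5*(1*(-9) + 10)) = -1/(5*(-9 + 10)) = -⅕/1 = -⅕*1 = -⅕ ≈ -0.20000)
(-32 - (-23 - 38))*(o + 152) = (-32 - (-23 - 38))*(-⅕ + 152) = (-32 - 1*(-61))*(759/5) = (-32 + 61)*(759/5) = 29*(759/5) = 22011/5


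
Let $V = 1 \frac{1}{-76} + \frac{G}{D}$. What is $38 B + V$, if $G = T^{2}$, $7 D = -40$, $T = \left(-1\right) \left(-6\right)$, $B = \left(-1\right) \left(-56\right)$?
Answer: $\frac{806241}{380} \approx 2121.7$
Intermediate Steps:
$B = 56$
$T = 6$
$D = - \frac{40}{7}$ ($D = \frac{1}{7} \left(-40\right) = - \frac{40}{7} \approx -5.7143$)
$G = 36$ ($G = 6^{2} = 36$)
$V = - \frac{2399}{380}$ ($V = 1 \frac{1}{-76} + \frac{36}{- \frac{40}{7}} = 1 \left(- \frac{1}{76}\right) + 36 \left(- \frac{7}{40}\right) = - \frac{1}{76} - \frac{63}{10} = - \frac{2399}{380} \approx -6.3132$)
$38 B + V = 38 \cdot 56 - \frac{2399}{380} = 2128 - \frac{2399}{380} = \frac{806241}{380}$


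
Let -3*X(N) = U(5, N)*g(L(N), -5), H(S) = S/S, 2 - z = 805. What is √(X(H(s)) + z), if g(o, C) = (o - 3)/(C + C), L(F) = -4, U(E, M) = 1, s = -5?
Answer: I*√722910/30 ≈ 28.341*I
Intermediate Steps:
z = -803 (z = 2 - 1*805 = 2 - 805 = -803)
H(S) = 1
g(o, C) = (-3 + o)/(2*C) (g(o, C) = (-3 + o)/((2*C)) = (-3 + o)*(1/(2*C)) = (-3 + o)/(2*C))
X(N) = -7/30 (X(N) = -(½)*(-3 - 4)/(-5)/3 = -(½)*(-⅕)*(-7)/3 = -7/(3*10) = -⅓*7/10 = -7/30)
√(X(H(s)) + z) = √(-7/30 - 803) = √(-24097/30) = I*√722910/30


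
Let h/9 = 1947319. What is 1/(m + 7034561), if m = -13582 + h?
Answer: 1/24546850 ≈ 4.0738e-8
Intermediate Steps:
h = 17525871 (h = 9*1947319 = 17525871)
m = 17512289 (m = -13582 + 17525871 = 17512289)
1/(m + 7034561) = 1/(17512289 + 7034561) = 1/24546850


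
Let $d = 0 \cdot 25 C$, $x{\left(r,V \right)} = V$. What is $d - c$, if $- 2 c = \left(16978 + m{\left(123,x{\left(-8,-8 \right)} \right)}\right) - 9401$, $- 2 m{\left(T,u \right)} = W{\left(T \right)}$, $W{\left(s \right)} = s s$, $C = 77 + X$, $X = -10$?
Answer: $\frac{25}{4} \approx 6.25$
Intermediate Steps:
$C = 67$ ($C = 77 - 10 = 67$)
$W{\left(s \right)} = s^{2}$
$m{\left(T,u \right)} = - \frac{T^{2}}{2}$
$c = - \frac{25}{4}$ ($c = - \frac{\left(16978 - \frac{123^{2}}{2}\right) - 9401}{2} = - \frac{\left(16978 - \frac{15129}{2}\right) - 9401}{2} = - \frac{\frac{18827}{2} - 9401}{2} = \left(- \frac{1}{2}\right) \frac{25}{2} = - \frac{25}{4} \approx -6.25$)
$d = 0$ ($d = 0 \cdot 25 \cdot 67 = 0 \cdot 67 = 0$)
$d - c = 0 - - \frac{25}{4} = 0 + \frac{25}{4} = \frac{25}{4}$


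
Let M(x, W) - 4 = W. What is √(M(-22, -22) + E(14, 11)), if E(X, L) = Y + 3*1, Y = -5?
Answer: 2*I*√5 ≈ 4.4721*I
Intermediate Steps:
E(X, L) = -2 (E(X, L) = -5 + 3*1 = -5 + 3 = -2)
M(x, W) = 4 + W
√(M(-22, -22) + E(14, 11)) = √((4 - 22) - 2) = √(-18 - 2) = √(-20) = 2*I*√5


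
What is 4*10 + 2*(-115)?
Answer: -190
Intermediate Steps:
4*10 + 2*(-115) = 40 - 230 = -190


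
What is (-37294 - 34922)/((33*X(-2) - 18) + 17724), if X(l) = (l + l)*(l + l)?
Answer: -4012/1013 ≈ -3.9605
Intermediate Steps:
X(l) = 4*l² (X(l) = (2*l)*(2*l) = 4*l²)
(-37294 - 34922)/((33*X(-2) - 18) + 17724) = (-37294 - 34922)/((33*(4*(-2)²) - 18) + 17724) = -72216/((33*(4*4) - 18) + 17724) = -72216/((33*16 - 18) + 17724) = -72216/((528 - 18) + 17724) = -72216/(510 + 17724) = -72216/18234 = -72216*1/18234 = -4012/1013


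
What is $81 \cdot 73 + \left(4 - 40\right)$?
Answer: $5877$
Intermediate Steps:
$81 \cdot 73 + \left(4 - 40\right) = 5913 - 36 = 5877$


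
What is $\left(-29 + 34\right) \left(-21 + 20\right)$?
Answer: $-5$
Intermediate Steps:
$\left(-29 + 34\right) \left(-21 + 20\right) = 5 \left(-1\right) = -5$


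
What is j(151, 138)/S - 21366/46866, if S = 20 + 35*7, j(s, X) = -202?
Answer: -2521487/2069915 ≈ -1.2182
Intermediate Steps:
S = 265 (S = 20 + 245 = 265)
j(151, 138)/S - 21366/46866 = -202/265 - 21366/46866 = -202*1/265 - 21366*1/46866 = -202/265 - 3561/7811 = -2521487/2069915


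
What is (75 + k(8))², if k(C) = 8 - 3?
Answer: 6400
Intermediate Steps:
k(C) = 5
(75 + k(8))² = (75 + 5)² = 80² = 6400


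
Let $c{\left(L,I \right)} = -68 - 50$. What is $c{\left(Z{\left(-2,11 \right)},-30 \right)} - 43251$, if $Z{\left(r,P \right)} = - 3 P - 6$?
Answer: $-43369$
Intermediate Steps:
$Z{\left(r,P \right)} = -6 - 3 P$
$c{\left(L,I \right)} = -118$ ($c{\left(L,I \right)} = -68 - 50 = -118$)
$c{\left(Z{\left(-2,11 \right)},-30 \right)} - 43251 = -118 - 43251 = -43369$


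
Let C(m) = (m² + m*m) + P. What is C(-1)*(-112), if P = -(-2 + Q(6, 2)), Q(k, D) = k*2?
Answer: 896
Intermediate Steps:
Q(k, D) = 2*k
P = -10 (P = -(-2 + 2*6) = -(-2 + 12) = -1*10 = -10)
C(m) = -10 + 2*m² (C(m) = (m² + m*m) - 10 = (m² + m²) - 10 = 2*m² - 10 = -10 + 2*m²)
C(-1)*(-112) = (-10 + 2*(-1)²)*(-112) = (-10 + 2*1)*(-112) = (-10 + 2)*(-112) = -8*(-112) = 896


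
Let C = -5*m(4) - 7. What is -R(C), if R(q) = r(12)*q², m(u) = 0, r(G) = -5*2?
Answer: 490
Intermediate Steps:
r(G) = -10
C = -7 (C = -5*0 - 7 = 0 - 7 = -7)
R(q) = -10*q²
-R(C) = -(-10)*(-7)² = -(-10)*49 = -1*(-490) = 490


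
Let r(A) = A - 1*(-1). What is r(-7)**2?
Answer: 36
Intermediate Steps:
r(A) = 1 + A (r(A) = A + 1 = 1 + A)
r(-7)**2 = (1 - 7)**2 = (-6)**2 = 36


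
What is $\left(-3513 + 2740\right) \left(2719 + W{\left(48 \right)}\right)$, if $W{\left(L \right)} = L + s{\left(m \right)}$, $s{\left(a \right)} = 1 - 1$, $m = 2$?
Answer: $-2138891$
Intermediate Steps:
$s{\left(a \right)} = 0$ ($s{\left(a \right)} = 1 - 1 = 0$)
$W{\left(L \right)} = L$ ($W{\left(L \right)} = L + 0 = L$)
$\left(-3513 + 2740\right) \left(2719 + W{\left(48 \right)}\right) = \left(-3513 + 2740\right) \left(2719 + 48\right) = \left(-773\right) 2767 = -2138891$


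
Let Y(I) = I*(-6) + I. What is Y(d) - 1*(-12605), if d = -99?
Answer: 13100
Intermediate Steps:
Y(I) = -5*I (Y(I) = -6*I + I = -5*I)
Y(d) - 1*(-12605) = -5*(-99) - 1*(-12605) = 495 + 12605 = 13100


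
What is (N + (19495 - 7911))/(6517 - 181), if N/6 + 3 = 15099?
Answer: 6385/396 ≈ 16.124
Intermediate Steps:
N = 90576 (N = -18 + 6*15099 = -18 + 90594 = 90576)
(N + (19495 - 7911))/(6517 - 181) = (90576 + (19495 - 7911))/(6517 - 181) = (90576 + 11584)/6336 = 102160*(1/6336) = 6385/396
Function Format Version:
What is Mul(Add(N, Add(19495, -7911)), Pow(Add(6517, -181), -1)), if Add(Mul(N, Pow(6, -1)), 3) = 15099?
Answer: Rational(6385, 396) ≈ 16.124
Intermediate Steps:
N = 90576 (N = Add(-18, Mul(6, 15099)) = Add(-18, 90594) = 90576)
Mul(Add(N, Add(19495, -7911)), Pow(Add(6517, -181), -1)) = Mul(Add(90576, Add(19495, -7911)), Pow(Add(6517, -181), -1)) = Mul(Add(90576, 11584), Pow(6336, -1)) = Mul(102160, Rational(1, 6336)) = Rational(6385, 396)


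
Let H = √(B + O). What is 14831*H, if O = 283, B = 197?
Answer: 59324*√30 ≈ 3.2493e+5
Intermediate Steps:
H = 4*√30 (H = √(197 + 283) = √480 = 4*√30 ≈ 21.909)
14831*H = 14831*(4*√30) = 59324*√30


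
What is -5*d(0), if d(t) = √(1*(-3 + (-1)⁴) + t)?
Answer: -5*I*√2 ≈ -7.0711*I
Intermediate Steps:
d(t) = √(-2 + t) (d(t) = √(1*(-3 + 1) + t) = √(1*(-2) + t) = √(-2 + t))
-5*d(0) = -5*√(-2 + 0) = -5*I*√2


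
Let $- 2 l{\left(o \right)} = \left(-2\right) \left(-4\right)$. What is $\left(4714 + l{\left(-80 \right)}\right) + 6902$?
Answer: $11612$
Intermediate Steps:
$l{\left(o \right)} = -4$ ($l{\left(o \right)} = - \frac{\left(-2\right) \left(-4\right)}{2} = \left(- \frac{1}{2}\right) 8 = -4$)
$\left(4714 + l{\left(-80 \right)}\right) + 6902 = \left(4714 - 4\right) + 6902 = 4710 + 6902 = 11612$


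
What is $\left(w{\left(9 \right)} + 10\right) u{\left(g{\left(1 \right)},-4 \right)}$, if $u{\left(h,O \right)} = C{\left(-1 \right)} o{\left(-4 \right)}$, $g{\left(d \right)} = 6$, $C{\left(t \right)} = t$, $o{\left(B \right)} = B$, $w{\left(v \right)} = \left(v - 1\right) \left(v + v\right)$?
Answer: $616$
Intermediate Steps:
$w{\left(v \right)} = 2 v \left(-1 + v\right)$ ($w{\left(v \right)} = \left(-1 + v\right) 2 v = 2 v \left(-1 + v\right)$)
$u{\left(h,O \right)} = 4$ ($u{\left(h,O \right)} = \left(-1\right) \left(-4\right) = 4$)
$\left(w{\left(9 \right)} + 10\right) u{\left(g{\left(1 \right)},-4 \right)} = \left(2 \cdot 9 \left(-1 + 9\right) + 10\right) 4 = \left(2 \cdot 9 \cdot 8 + 10\right) 4 = \left(144 + 10\right) 4 = 154 \cdot 4 = 616$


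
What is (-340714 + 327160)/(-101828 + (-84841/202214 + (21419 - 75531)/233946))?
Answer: 320600599220988/2408611958398093 ≈ 0.13311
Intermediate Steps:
(-340714 + 327160)/(-101828 + (-84841/202214 + (21419 - 75531)/233946)) = -13554/(-101828 + (-84841*1/202214 - 54112*1/233946)) = -13554/(-101828 + (-84841/202214 - 27056/116973)) = -13554/(-101828 - 15395208277/23653578222) = -13554/(-2408611958398093/23653578222) = -13554*(-23653578222/2408611958398093) = 320600599220988/2408611958398093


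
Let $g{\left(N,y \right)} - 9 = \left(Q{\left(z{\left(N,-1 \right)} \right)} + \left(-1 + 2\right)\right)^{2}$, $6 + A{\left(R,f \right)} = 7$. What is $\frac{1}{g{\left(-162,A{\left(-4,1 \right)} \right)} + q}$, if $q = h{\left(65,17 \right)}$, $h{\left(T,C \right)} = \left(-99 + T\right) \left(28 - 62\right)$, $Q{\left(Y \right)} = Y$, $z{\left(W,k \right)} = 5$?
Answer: $\frac{1}{1201} \approx 0.00083264$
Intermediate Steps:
$A{\left(R,f \right)} = 1$ ($A{\left(R,f \right)} = -6 + 7 = 1$)
$g{\left(N,y \right)} = 45$ ($g{\left(N,y \right)} = 9 + \left(5 + \left(-1 + 2\right)\right)^{2} = 9 + \left(5 + 1\right)^{2} = 9 + 6^{2} = 9 + 36 = 45$)
$h{\left(T,C \right)} = 3366 - 34 T$ ($h{\left(T,C \right)} = \left(-99 + T\right) \left(-34\right) = 3366 - 34 T$)
$q = 1156$ ($q = 3366 - 2210 = 1156$)
$\frac{1}{g{\left(-162,A{\left(-4,1 \right)} \right)} + q} = \frac{1}{45 + 1156} = \frac{1}{1201}$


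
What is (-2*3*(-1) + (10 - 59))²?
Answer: 1849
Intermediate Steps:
(-2*3*(-1) + (10 - 59))² = (-6*(-1) - 49)² = (6 - 49)² = (-43)² = 1849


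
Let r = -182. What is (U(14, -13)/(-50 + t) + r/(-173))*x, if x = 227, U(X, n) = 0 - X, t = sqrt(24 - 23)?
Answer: 367740/1211 ≈ 303.67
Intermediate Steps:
t = 1 (t = sqrt(1) = 1)
U(X, n) = -X
(U(14, -13)/(-50 + t) + r/(-173))*x = ((-1*14)/(-50 + 1) - 182/(-173))*227 = (-14/(-49) - 182*(-1/173))*227 = (-14*(-1/49) + 182/173)*227 = (2/7 + 182/173)*227 = (1620/1211)*227 = 367740/1211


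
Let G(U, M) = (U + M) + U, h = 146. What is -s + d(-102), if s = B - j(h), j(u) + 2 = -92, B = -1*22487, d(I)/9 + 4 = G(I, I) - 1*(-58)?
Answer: 20125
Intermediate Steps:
G(U, M) = M + 2*U (G(U, M) = (M + U) + U = M + 2*U)
d(I) = 486 + 27*I (d(I) = -36 + 9*((I + 2*I) - 1*(-58)) = -36 + 9*(3*I + 58) = -36 + 9*(58 + 3*I) = -36 + (522 + 27*I) = 486 + 27*I)
B = -22487
j(u) = -94 (j(u) = -2 - 92 = -94)
s = -22393 (s = -22487 - 1*(-94) = -22487 + 94 = -22393)
-s + d(-102) = -1*(-22393) + (486 + 27*(-102)) = 22393 + (486 - 2754) = 22393 - 2268 = 20125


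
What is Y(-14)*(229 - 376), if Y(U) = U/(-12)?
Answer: -343/2 ≈ -171.50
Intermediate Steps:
Y(U) = -U/12 (Y(U) = U*(-1/12) = -U/12)
Y(-14)*(229 - 376) = (-1/12*(-14))*(229 - 376) = (7/6)*(-147) = -343/2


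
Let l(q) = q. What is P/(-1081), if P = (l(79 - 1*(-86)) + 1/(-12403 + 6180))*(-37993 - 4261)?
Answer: 43386153676/6727063 ≈ 6449.5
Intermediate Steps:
P = -43386153676/6223 (P = ((79 - 1*(-86)) + 1/(-12403 + 6180))*(-37993 - 4261) = ((79 + 86) + 1/(-6223))*(-42254) = (165 - 1/6223)*(-42254) = (1026794/6223)*(-42254) = -43386153676/6223 ≈ -6.9719e+6)
P/(-1081) = -43386153676/6223/(-1081) = -43386153676/6223*(-1/1081) = 43386153676/6727063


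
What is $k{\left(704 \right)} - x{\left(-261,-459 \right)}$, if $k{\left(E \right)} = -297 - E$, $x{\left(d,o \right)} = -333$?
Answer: $-668$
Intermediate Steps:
$k{\left(704 \right)} - x{\left(-261,-459 \right)} = \left(-297 - 704\right) - -333 = \left(-297 - 704\right) + 333 = -1001 + 333 = -668$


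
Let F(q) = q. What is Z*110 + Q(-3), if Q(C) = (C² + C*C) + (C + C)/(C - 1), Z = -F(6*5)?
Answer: -6561/2 ≈ -3280.5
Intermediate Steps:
Z = -30 (Z = -6*5 = -1*30 = -30)
Q(C) = 2*C² + 2*C/(-1 + C) (Q(C) = (C² + C²) + (2*C)/(-1 + C) = 2*C² + 2*C/(-1 + C))
Z*110 + Q(-3) = -30*110 + 2*(-3)*(1 + (-3)² - 1*(-3))/(-1 - 3) = -3300 + 2*(-3)*(1 + 9 + 3)/(-4) = -3300 + 2*(-3)*(-¼)*13 = -3300 + 39/2 = -6561/2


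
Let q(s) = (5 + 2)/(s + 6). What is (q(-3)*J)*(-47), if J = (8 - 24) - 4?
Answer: 6580/3 ≈ 2193.3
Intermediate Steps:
J = -20 (J = -16 - 4 = -20)
q(s) = 7/(6 + s)
(q(-3)*J)*(-47) = ((7/(6 - 3))*(-20))*(-47) = ((7/3)*(-20))*(-47) = -140/3*(-47) = 6580/3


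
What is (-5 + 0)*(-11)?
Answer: 55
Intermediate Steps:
(-5 + 0)*(-11) = -5*(-11) = 55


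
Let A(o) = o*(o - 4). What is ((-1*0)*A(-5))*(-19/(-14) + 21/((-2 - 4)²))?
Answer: 0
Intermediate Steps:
A(o) = o*(-4 + o)
((-1*0)*A(-5))*(-19/(-14) + 21/((-2 - 4)²)) = ((-1*0)*(-5*(-4 - 5)))*(-19/(-14) + 21/((-2 - 4)²)) = (0*(-5*(-9)))*(-19*(-1/14) + 21/((-6)²)) = (0*45)*(19/14 + 21/36) = 0*(19/14 + 21*(1/36)) = 0*(19/14 + 7/12) = 0*(163/84) = 0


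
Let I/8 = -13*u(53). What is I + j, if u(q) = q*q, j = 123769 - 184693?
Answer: -353060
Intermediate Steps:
j = -60924
u(q) = q**2
I = -292136 (I = 8*(-13*53**2) = 8*(-13*2809) = 8*(-36517) = -292136)
I + j = -292136 - 60924 = -353060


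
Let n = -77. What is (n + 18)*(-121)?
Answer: 7139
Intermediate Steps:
(n + 18)*(-121) = (-77 + 18)*(-121) = -59*(-121) = 7139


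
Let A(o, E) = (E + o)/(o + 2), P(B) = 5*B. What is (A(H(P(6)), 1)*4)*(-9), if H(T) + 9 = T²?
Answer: -32112/893 ≈ -35.960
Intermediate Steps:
H(T) = -9 + T²
A(o, E) = (E + o)/(2 + o)
(A(H(P(6)), 1)*4)*(-9) = (((1 + (-9 + (5*6)²))/(2 + (-9 + (5*6)²)))*4)*(-9) = (((1 + (-9 + 30²))/(2 + (-9 + 30²)))*4)*(-9) = (((1 + (-9 + 900))/(2 + (-9 + 900)))*4)*(-9) = (((1 + 891)/(2 + 891))*4)*(-9) = ((892/893)*4)*(-9) = (3568/893)*(-9) = -32112/893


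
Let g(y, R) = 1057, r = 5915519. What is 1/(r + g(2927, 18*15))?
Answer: 1/5916576 ≈ 1.6902e-7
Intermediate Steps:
1/(r + g(2927, 18*15)) = 1/(5915519 + 1057) = 1/5916576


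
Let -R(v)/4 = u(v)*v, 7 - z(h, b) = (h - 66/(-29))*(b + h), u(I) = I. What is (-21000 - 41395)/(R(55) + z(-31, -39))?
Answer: 1809455/409007 ≈ 4.4240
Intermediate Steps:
z(h, b) = 7 - (66/29 + h)*(b + h) (z(h, b) = 7 - (h - 66/(-29))*(b + h) = 7 - (h - 66*(-1/29))*(b + h) = 7 - (h + 66/29)*(b + h) = 7 - (66/29 + h)*(b + h))
R(v) = -4*v² (R(v) = -4*v*v = -4*v²)
(-21000 - 41395)/(R(55) + z(-31, -39)) = (-21000 - 41395)/(-4*55² + (7 - 1*(-31)² - 66/29*(-39) - 66/29*(-31) - 1*(-39)*(-31))) = -62395/(-4*3025 + (7 - 1*961 + 2574/29 + 2046/29 - 1209)) = -62395/(-12100 + (7 - 961 + 2574/29 + 2046/29 - 1209)) = -62395/(-12100 - 58107/29) = -62395/(-409007/29) = -62395*(-29/409007) = 1809455/409007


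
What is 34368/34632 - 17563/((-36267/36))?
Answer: 45918908/2492061 ≈ 18.426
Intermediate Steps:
34368/34632 - 17563/((-36267/36)) = 34368*(1/34632) - 17563/((-36267*1/36)) = 1432/1443 - 17563/(-12089/12) = 1432/1443 - 17563*(-12/12089) = 1432/1443 + 30108/1727 = 45918908/2492061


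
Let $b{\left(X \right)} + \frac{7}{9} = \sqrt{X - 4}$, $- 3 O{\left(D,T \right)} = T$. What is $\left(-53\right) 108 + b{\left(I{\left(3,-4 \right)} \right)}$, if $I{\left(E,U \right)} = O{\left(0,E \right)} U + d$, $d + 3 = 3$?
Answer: $- \frac{51523}{9} \approx -5724.8$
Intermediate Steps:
$d = 0$ ($d = -3 + 3 = 0$)
$O{\left(D,T \right)} = - \frac{T}{3}$
$I{\left(E,U \right)} = - \frac{E U}{3}$ ($I{\left(E,U \right)} = - \frac{E}{3} U + 0 = - \frac{E U}{3} + 0 = - \frac{E U}{3}$)
$b{\left(X \right)} = - \frac{7}{9} + \sqrt{-4 + X}$ ($b{\left(X \right)} = - \frac{7}{9} + \sqrt{X - 4} = - \frac{7}{9} + \sqrt{-4 + X}$)
$\left(-53\right) 108 + b{\left(I{\left(3,-4 \right)} \right)} = \left(-53\right) 108 - \left(\frac{7}{9} - \sqrt{-4 - 1 \left(-4\right)}\right) = -5724 - \left(\frac{7}{9} - \sqrt{-4 + 4}\right) = -5724 - \left(\frac{7}{9} - \sqrt{0}\right) = -5724 + \left(- \frac{7}{9} + 0\right) = -5724 - \frac{7}{9} = - \frac{51523}{9}$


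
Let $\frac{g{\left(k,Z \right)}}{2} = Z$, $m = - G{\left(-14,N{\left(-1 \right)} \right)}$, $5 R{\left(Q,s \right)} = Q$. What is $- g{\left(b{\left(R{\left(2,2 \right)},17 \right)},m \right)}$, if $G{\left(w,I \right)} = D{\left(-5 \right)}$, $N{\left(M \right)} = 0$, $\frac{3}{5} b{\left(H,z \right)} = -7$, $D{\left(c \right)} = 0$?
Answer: $0$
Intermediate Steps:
$R{\left(Q,s \right)} = \frac{Q}{5}$
$b{\left(H,z \right)} = - \frac{35}{3}$ ($b{\left(H,z \right)} = \frac{5}{3} \left(-7\right) = - \frac{35}{3}$)
$G{\left(w,I \right)} = 0$
$m = 0$ ($m = \left(-1\right) 0 = 0$)
$g{\left(k,Z \right)} = 2 Z$
$- g{\left(b{\left(R{\left(2,2 \right)},17 \right)},m \right)} = - 2 \cdot 0 = \left(-1\right) 0 = 0$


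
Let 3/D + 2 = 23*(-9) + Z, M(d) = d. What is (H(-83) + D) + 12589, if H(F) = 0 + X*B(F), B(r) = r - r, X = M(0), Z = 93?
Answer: 1460321/116 ≈ 12589.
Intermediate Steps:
X = 0
D = -3/116 (D = 3/(-2 + (23*(-9) + 93)) = 3/(-2 + (-207 + 93)) = 3/(-2 - 114) = 3/(-116) = 3*(-1/116) = -3/116 ≈ -0.025862)
B(r) = 0
H(F) = 0 (H(F) = 0 + 0*0 = 0 + 0 = 0)
(H(-83) + D) + 12589 = (0 - 3/116) + 12589 = -3/116 + 12589 = 1460321/116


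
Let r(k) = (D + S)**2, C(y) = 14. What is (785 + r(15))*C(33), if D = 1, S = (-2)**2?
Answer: 11340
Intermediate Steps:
S = 4
r(k) = 25 (r(k) = (1 + 4)**2 = 5**2 = 25)
(785 + r(15))*C(33) = (785 + 25)*14 = 810*14 = 11340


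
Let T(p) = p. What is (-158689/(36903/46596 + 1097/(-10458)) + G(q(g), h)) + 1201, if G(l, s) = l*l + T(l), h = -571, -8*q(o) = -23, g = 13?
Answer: -820516901588709/3571368128 ≈ -2.2975e+5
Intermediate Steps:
q(o) = 23/8 (q(o) = -1/8*(-23) = 23/8)
G(l, s) = l + l**2 (G(l, s) = l*l + l = l**2 + l = l + l**2)
(-158689/(36903/46596 + 1097/(-10458)) + G(q(g), h)) + 1201 = (-158689/(36903/46596 + 1097/(-10458)) + 23*(1 + 23/8)/8) + 1201 = (-158689/(36903*(1/46596) + 1097*(-1/10458)) + (23/8)*(31/8)) + 1201 = (-158689/(12301/15532 - 1097/10458) + 713/64) + 1201 = (-158689/55802627/81216828 + 713/64) + 1201 = (-158689*81216828/55802627 + 713/64) + 1201 = (-12888217218492/55802627 + 713/64) + 1201 = -824806114710437/3571368128 + 1201 = -820516901588709/3571368128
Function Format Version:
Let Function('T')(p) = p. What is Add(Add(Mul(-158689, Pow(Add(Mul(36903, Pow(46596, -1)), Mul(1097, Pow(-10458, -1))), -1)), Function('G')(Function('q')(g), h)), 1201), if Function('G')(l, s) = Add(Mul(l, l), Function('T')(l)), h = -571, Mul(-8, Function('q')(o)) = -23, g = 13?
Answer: Rational(-820516901588709, 3571368128) ≈ -2.2975e+5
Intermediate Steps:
Function('q')(o) = Rational(23, 8) (Function('q')(o) = Mul(Rational(-1, 8), -23) = Rational(23, 8))
Function('G')(l, s) = Add(l, Pow(l, 2)) (Function('G')(l, s) = Add(Mul(l, l), l) = Add(Pow(l, 2), l) = Add(l, Pow(l, 2)))
Add(Add(Mul(-158689, Pow(Add(Mul(36903, Pow(46596, -1)), Mul(1097, Pow(-10458, -1))), -1)), Function('G')(Function('q')(g), h)), 1201) = Add(Add(Mul(-158689, Pow(Add(Mul(36903, Pow(46596, -1)), Mul(1097, Pow(-10458, -1))), -1)), Mul(Rational(23, 8), Add(1, Rational(23, 8)))), 1201) = Add(Add(Mul(-158689, Pow(Add(Mul(36903, Rational(1, 46596)), Mul(1097, Rational(-1, 10458))), -1)), Mul(Rational(23, 8), Rational(31, 8))), 1201) = Add(Add(Mul(-158689, Pow(Add(Rational(12301, 15532), Rational(-1097, 10458)), -1)), Rational(713, 64)), 1201) = Add(Add(Mul(-158689, Pow(Rational(55802627, 81216828), -1)), Rational(713, 64)), 1201) = Add(Add(Mul(-158689, Rational(81216828, 55802627)), Rational(713, 64)), 1201) = Add(Add(Rational(-12888217218492, 55802627), Rational(713, 64)), 1201) = Add(Rational(-824806114710437, 3571368128), 1201) = Rational(-820516901588709, 3571368128)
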